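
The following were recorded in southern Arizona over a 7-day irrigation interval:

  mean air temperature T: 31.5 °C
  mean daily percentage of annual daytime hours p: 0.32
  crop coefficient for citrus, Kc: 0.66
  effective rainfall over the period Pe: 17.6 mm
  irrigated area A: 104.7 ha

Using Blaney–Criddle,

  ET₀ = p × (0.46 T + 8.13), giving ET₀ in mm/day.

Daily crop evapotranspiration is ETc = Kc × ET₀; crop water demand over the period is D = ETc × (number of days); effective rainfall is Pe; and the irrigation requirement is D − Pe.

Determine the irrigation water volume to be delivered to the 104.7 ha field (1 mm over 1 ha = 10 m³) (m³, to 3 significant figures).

ET₀ = 0.32 × (0.46 × 31.5 + 8.13) = 0.32 × 22.620 = 7.2384 mm/d
ETc = Kc × ET₀ = 0.66 × 7.2384 = 4.7773 mm/d
Crop demand D = ETc × 7 d = 4.7773 × 7 = 33.441 mm
D − Pe = 33.441 − 17.6 = 15.841 mm
Volume = 15.841 mm × 104.7 ha × 10 = 16585.5 m³

16600 m³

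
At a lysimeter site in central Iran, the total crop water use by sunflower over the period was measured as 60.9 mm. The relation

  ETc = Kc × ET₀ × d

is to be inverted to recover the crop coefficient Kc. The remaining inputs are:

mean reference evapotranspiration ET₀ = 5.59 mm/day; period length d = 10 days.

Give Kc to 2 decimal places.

ETc = Kc × ET₀ × d  ⇒  Kc = ETc / (ET₀ × d)
Kc = 60.9 / (5.59 × 10) = 60.9 / 55.90 = 1.0894

1.09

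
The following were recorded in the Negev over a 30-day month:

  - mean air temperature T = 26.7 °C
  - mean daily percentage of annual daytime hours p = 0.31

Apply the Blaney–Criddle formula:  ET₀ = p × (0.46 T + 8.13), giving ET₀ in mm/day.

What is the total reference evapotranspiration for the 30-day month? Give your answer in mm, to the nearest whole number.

190 mm

ET₀ = 0.31 × (0.46 × 26.7 + 8.13) = 0.31 × 20.412 = 6.3277 mm/d
Monthly total = 6.3277 × 30 = 189.831 mm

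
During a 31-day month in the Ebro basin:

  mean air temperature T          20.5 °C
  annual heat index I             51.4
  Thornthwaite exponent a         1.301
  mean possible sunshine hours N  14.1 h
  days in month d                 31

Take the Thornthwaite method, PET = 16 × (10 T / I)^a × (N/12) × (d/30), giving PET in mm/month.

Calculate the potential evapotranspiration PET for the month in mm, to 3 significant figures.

10T/I = 10 × 20.5 / 51.4 = 3.9883
(10T/I)^a = 3.9883^1.301 = 6.0482
Uncorrected PET = 16 × 6.0482 = 96.771 mm
Correction = (N/12)(d/30) = (14.1/12)(31/30) = 1.2142
PET = 96.771 × 1.2142 = 117.499 mm/month

117 mm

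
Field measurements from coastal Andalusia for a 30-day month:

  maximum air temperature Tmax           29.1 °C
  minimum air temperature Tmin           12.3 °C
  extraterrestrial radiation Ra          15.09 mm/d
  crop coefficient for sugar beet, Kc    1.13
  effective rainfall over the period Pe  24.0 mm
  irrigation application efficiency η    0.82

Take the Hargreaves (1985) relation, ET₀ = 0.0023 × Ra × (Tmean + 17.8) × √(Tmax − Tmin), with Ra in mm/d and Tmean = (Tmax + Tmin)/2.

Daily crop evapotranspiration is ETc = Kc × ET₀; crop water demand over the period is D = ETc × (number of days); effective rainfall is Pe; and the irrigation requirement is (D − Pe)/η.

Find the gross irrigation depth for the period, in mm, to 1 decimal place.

Tmean = (29.1 + 12.3)/2 = 20.70 °C
ET₀ = 0.0023 × 15.09 × (20.70 + 17.8) × √16.8 = 0.0023 × 15.09 × 38.50 × 4.0988 = 5.4769 mm/d
ETc = Kc × ET₀ = 1.13 × 5.4769 = 6.1889 mm/d
Crop demand D = ETc × 30 d = 6.1889 × 30 = 185.667 mm
D − Pe = 185.667 − 24.0 = 161.667 mm
Gross irrigation = 161.667 / 0.82 = 197.155 mm

197.2 mm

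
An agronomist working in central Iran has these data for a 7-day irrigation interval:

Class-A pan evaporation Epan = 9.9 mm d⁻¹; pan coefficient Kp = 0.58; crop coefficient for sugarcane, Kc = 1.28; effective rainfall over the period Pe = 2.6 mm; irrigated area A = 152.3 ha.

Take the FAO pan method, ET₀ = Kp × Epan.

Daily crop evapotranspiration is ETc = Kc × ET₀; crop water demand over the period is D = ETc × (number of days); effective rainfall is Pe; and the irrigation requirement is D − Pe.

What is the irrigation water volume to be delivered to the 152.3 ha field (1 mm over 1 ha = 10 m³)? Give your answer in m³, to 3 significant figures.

74400 m³

ET₀ = 0.58 × 9.9 = 5.7420 mm/d
ETc = Kc × ET₀ = 1.28 × 5.7420 = 7.3498 mm/d
Crop demand D = ETc × 7 d = 7.3498 × 7 = 51.449 mm
D − Pe = 51.449 − 2.6 = 48.849 mm
Volume = 48.849 mm × 152.3 ha × 10 = 74397.0 m³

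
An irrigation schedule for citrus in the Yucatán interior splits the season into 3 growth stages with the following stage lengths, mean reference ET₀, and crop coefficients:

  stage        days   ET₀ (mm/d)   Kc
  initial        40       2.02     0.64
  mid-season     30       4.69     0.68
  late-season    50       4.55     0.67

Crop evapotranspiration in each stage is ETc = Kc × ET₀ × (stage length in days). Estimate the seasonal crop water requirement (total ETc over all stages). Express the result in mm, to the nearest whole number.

initial: 0.64 × 2.02 × 40 = 51.71 mm
mid-season: 0.68 × 4.69 × 30 = 95.68 mm
late-season: 0.67 × 4.55 × 50 = 152.43 mm
Seasonal total = 299.82 mm

300 mm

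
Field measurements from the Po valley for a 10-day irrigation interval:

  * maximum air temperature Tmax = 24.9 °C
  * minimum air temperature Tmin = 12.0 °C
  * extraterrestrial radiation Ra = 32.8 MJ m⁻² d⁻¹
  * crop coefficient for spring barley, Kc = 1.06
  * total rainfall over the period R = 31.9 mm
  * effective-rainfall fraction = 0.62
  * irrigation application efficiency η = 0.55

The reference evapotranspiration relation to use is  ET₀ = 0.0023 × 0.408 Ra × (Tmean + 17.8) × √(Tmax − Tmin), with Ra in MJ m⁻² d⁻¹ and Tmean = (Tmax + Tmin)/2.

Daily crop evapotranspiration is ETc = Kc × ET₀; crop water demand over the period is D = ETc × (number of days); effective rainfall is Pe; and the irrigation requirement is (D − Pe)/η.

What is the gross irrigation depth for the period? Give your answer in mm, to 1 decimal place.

Tmean = (24.9 + 12.0)/2 = 18.45 °C
0.408 Ra = 0.408 × 32.8 = 13.3824 mm/d equivalent
ET₀ = 0.0023 × 13.3824 × (18.45 + 17.8) × √12.9 = 0.0023 × 13.3824 × 36.25 × 3.5917 = 4.0075 mm/d
ETc = Kc × ET₀ = 1.06 × 4.0075 = 4.2480 mm/d
Crop demand D = ETc × 10 d = 4.2480 × 10 = 42.480 mm
Pe = 0.62 × 31.9 = 19.778 mm
D − Pe = 42.480 − 19.778 = 22.702 mm
Gross irrigation = 22.702 / 0.55 = 41.276 mm

41.3 mm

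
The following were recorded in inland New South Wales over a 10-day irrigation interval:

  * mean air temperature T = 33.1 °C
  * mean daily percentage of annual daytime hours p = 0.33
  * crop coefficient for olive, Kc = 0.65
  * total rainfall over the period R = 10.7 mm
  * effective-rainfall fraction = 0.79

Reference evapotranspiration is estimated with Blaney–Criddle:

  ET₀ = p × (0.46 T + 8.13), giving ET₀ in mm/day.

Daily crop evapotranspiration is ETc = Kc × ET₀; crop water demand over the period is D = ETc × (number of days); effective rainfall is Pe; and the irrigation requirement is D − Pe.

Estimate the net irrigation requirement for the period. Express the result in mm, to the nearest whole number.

42 mm

ET₀ = 0.33 × (0.46 × 33.1 + 8.13) = 0.33 × 23.356 = 7.7075 mm/d
ETc = Kc × ET₀ = 0.65 × 7.7075 = 5.0099 mm/d
Crop demand D = ETc × 10 d = 5.0099 × 10 = 50.099 mm
Pe = 0.79 × 10.7 = 8.453 mm
D − Pe = 50.099 − 8.453 = 41.646 mm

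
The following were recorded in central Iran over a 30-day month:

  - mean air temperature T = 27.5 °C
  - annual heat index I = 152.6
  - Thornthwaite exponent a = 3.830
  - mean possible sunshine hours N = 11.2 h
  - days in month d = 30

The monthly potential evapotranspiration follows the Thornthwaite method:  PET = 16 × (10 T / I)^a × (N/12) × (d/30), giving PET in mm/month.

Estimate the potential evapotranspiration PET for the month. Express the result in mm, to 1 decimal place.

10T/I = 10 × 27.5 / 152.6 = 1.8021
(10T/I)^a = 1.8021^3.830 = 9.5419
Uncorrected PET = 16 × 9.5419 = 152.670 mm
Correction = (N/12)(d/30) = (11.2/12)(30/30) = 0.9333
PET = 152.670 × 0.9333 = 142.487 mm/month

142.5 mm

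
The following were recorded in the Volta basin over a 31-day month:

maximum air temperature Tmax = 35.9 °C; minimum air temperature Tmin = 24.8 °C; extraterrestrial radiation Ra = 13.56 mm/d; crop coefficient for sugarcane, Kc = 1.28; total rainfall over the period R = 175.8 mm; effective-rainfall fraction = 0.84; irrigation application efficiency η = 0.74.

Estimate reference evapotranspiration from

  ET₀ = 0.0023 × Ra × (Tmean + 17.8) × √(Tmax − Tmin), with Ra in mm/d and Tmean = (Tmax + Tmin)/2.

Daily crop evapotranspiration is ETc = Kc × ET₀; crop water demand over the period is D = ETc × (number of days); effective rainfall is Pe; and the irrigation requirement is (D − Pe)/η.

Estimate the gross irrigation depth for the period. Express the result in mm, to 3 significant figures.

68.7 mm

Tmean = (35.9 + 24.8)/2 = 30.35 °C
ET₀ = 0.0023 × 13.56 × (30.35 + 17.8) × √11.1 = 0.0023 × 13.56 × 48.15 × 3.3317 = 5.0032 mm/d
ETc = Kc × ET₀ = 1.28 × 5.0032 = 6.4041 mm/d
Crop demand D = ETc × 31 d = 6.4041 × 31 = 198.527 mm
Pe = 0.84 × 175.8 = 147.672 mm
D − Pe = 198.527 − 147.672 = 50.855 mm
Gross irrigation = 50.855 / 0.74 = 68.723 mm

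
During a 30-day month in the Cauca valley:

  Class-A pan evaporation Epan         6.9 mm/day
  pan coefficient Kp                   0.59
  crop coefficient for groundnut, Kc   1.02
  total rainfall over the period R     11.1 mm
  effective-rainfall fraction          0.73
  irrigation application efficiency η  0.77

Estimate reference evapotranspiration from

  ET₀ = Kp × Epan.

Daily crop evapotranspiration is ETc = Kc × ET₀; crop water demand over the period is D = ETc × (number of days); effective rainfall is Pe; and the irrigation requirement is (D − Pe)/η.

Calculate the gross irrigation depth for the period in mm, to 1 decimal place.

ET₀ = 0.59 × 6.9 = 4.0710 mm/d
ETc = Kc × ET₀ = 1.02 × 4.0710 = 4.1524 mm/d
Crop demand D = ETc × 30 d = 4.1524 × 30 = 124.572 mm
Pe = 0.73 × 11.1 = 8.103 mm
D − Pe = 124.572 − 8.103 = 116.469 mm
Gross irrigation = 116.469 / 0.77 = 151.258 mm

151.3 mm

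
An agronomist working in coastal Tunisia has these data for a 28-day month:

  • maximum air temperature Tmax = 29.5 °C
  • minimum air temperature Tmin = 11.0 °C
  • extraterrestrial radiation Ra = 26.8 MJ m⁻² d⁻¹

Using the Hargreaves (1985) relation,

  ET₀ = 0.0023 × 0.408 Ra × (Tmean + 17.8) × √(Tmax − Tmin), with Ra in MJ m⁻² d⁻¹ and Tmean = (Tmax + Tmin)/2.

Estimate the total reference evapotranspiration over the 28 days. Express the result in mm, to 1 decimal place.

Tmean = (29.5 + 11.0)/2 = 20.25 °C
0.408 Ra = 0.408 × 26.8 = 10.9344 mm/d equivalent
ET₀ = 0.0023 × 10.9344 × (20.25 + 17.8) × √18.5 = 0.0023 × 10.9344 × 38.05 × 4.3012 = 4.1159 mm/d
Over 28 days: 4.1159 × 28 = 115.245 mm

115.2 mm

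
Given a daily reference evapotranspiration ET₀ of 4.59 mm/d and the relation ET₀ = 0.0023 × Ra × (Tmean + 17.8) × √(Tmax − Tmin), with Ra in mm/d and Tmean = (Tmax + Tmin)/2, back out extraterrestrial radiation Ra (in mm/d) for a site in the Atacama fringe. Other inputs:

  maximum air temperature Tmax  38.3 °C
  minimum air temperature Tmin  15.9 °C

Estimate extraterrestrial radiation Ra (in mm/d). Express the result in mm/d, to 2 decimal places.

9.39 mm/d

Tmean = 27.10 °C; √ΔT = 4.7329
Ra = ET₀ / [0.0023 × (Tmean+17.8) × √ΔT] = 4.59 / (0.0023 × 44.90 × 4.7329) = 9.391 mm/d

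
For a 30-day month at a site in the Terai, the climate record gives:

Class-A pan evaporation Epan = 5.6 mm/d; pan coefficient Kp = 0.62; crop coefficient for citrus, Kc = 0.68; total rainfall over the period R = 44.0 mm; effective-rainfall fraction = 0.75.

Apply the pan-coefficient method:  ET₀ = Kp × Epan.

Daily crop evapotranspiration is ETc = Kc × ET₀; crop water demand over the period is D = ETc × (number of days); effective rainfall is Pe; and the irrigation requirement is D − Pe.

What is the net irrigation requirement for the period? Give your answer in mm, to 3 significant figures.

ET₀ = 0.62 × 5.6 = 3.4720 mm/d
ETc = Kc × ET₀ = 0.68 × 3.4720 = 2.3610 mm/d
Crop demand D = ETc × 30 d = 2.3610 × 30 = 70.830 mm
Pe = 0.75 × 44.0 = 33.000 mm
D − Pe = 70.830 − 33.000 = 37.830 mm

37.8 mm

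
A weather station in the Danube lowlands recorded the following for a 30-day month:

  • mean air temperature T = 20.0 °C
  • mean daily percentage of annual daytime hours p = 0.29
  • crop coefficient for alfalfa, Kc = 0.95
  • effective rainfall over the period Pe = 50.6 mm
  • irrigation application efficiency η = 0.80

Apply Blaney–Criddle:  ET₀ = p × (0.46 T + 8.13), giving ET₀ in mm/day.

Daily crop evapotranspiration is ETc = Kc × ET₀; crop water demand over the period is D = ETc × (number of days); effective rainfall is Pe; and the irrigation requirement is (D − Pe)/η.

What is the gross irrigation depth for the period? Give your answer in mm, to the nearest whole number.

116 mm

ET₀ = 0.29 × (0.46 × 20.0 + 8.13) = 0.29 × 17.330 = 5.0257 mm/d
ETc = Kc × ET₀ = 0.95 × 5.0257 = 4.7744 mm/d
Crop demand D = ETc × 30 d = 4.7744 × 30 = 143.232 mm
D − Pe = 143.232 − 50.6 = 92.632 mm
Gross irrigation = 92.632 / 0.80 = 115.790 mm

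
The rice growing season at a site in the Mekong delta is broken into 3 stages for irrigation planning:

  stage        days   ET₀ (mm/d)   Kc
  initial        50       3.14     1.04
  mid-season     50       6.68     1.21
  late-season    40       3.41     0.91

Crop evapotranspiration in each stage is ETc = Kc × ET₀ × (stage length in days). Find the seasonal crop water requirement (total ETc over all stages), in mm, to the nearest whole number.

initial: 1.04 × 3.14 × 50 = 163.28 mm
mid-season: 1.21 × 6.68 × 50 = 404.14 mm
late-season: 0.91 × 3.41 × 40 = 124.12 mm
Seasonal total = 691.54 mm

692 mm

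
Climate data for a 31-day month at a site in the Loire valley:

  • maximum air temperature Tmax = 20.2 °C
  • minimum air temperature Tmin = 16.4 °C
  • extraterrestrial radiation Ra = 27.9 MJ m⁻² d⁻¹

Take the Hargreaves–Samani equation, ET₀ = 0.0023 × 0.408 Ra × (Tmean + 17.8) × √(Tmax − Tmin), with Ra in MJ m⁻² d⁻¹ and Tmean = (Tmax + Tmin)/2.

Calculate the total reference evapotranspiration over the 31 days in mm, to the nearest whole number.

Tmean = (20.2 + 16.4)/2 = 18.30 °C
0.408 Ra = 0.408 × 27.9 = 11.3832 mm/d equivalent
ET₀ = 0.0023 × 11.3832 × (18.30 + 17.8) × √3.8 = 0.0023 × 11.3832 × 36.10 × 1.9494 = 1.8425 mm/d
Over 31 days: 1.8425 × 31 = 57.118 mm

57 mm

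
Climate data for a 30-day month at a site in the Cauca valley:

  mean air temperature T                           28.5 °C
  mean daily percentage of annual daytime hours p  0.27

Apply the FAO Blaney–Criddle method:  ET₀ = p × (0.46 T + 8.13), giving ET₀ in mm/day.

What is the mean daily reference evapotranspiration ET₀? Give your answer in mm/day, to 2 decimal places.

ET₀ = 0.27 × (0.46 × 28.5 + 8.13) = 0.27 × 21.240 = 5.7348 mm/d

5.73 mm/day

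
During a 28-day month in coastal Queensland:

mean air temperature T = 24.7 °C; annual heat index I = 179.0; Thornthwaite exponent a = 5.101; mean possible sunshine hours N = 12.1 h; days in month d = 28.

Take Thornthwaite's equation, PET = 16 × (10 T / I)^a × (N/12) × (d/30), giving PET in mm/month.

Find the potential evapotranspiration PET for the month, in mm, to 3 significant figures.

77.8 mm

10T/I = 10 × 24.7 / 179.0 = 1.3799
(10T/I)^a = 1.3799^5.101 = 5.1685
Uncorrected PET = 16 × 5.1685 = 82.696 mm
Correction = (N/12)(d/30) = (12.1/12)(28/30) = 0.9411
PET = 82.696 × 0.9411 = 77.825 mm/month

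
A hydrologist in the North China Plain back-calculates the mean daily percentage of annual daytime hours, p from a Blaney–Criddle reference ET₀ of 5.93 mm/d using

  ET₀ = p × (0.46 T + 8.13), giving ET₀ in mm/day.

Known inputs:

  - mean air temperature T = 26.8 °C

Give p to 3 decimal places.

0.290

p = ET₀ / (0.46 T + 8.13) = 5.93 / (0.46 × 26.8 + 8.13) = 5.93 / 20.458 = 0.2899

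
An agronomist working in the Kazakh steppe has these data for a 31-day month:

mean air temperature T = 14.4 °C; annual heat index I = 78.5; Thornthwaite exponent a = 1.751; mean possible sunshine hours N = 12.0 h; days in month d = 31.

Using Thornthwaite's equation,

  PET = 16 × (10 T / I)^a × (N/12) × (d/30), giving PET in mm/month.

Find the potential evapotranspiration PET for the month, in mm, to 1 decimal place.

10T/I = 10 × 14.4 / 78.5 = 1.8344
(10T/I)^a = 1.8344^1.751 = 2.8932
Uncorrected PET = 16 × 2.8932 = 46.291 mm
Correction = (N/12)(d/30) = (12.0/12)(31/30) = 1.0333
PET = 46.291 × 1.0333 = 47.832 mm/month

47.8 mm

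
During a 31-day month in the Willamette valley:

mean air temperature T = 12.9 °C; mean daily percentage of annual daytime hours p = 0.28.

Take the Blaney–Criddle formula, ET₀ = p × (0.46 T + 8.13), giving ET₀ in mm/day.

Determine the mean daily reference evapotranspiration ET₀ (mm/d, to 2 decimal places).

ET₀ = 0.28 × (0.46 × 12.9 + 8.13) = 0.28 × 14.064 = 3.9379 mm/d

3.94 mm/d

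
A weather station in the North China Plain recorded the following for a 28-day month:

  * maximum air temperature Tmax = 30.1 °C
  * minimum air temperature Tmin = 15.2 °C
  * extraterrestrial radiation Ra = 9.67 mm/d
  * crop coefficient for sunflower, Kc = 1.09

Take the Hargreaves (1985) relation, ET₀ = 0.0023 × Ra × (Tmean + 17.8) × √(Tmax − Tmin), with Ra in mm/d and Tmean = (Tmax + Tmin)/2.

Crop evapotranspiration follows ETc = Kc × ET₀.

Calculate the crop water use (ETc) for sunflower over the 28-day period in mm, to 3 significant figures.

Tmean = (30.1 + 15.2)/2 = 22.65 °C
ET₀ = 0.0023 × 9.67 × (22.65 + 17.8) × √14.9 = 0.0023 × 9.67 × 40.45 × 3.8601 = 3.4727 mm/d
ETc = Kc × ET₀ = 1.09 × 3.4727 = 3.7852 mm/d
Over 28 days: 3.7852 × 28 = 105.986 mm

106 mm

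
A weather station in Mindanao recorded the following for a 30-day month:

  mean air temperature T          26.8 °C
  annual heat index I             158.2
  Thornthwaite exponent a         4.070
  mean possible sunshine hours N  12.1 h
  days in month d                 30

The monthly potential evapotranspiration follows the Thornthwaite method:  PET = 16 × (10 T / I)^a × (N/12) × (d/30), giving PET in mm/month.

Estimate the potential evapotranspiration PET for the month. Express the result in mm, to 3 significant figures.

138 mm

10T/I = 10 × 26.8 / 158.2 = 1.6941
(10T/I)^a = 1.6941^4.070 = 8.5464
Uncorrected PET = 16 × 8.5464 = 136.742 mm
Correction = (N/12)(d/30) = (12.1/12)(30/30) = 1.0083
PET = 136.742 × 1.0083 = 137.877 mm/month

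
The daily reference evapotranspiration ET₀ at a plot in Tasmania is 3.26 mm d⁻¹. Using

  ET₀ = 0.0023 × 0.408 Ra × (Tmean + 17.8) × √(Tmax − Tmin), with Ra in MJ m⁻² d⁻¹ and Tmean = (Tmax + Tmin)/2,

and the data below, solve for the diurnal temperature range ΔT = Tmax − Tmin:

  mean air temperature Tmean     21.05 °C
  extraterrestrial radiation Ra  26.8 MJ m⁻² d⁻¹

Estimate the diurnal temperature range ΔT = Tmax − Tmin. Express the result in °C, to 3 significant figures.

√ΔT = ET₀ / [0.0023 × 0.408 × Ra × (Tmean+17.8)] = 3.26 / (0.0023 × 10.9344 × 38.85) = 3.3366
ΔT = 3.3366² = 11.133 °C

11.1 °C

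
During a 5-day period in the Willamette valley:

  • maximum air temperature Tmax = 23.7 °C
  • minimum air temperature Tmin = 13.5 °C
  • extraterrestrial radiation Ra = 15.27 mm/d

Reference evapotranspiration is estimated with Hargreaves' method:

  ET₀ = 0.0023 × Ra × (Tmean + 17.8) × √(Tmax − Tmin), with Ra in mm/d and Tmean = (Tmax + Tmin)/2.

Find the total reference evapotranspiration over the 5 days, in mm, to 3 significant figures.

20.4 mm

Tmean = (23.7 + 13.5)/2 = 18.60 °C
ET₀ = 0.0023 × 15.27 × (18.60 + 17.8) × √10.2 = 0.0023 × 15.27 × 36.40 × 3.1937 = 4.0828 mm/d
Over 5 days: 4.0828 × 5 = 20.414 mm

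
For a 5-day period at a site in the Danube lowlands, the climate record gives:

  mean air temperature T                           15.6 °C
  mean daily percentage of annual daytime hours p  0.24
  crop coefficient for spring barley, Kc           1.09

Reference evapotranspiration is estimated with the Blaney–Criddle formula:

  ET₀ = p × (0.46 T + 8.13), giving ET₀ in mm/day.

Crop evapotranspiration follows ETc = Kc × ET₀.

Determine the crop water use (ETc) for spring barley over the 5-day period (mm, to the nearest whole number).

20 mm

ET₀ = 0.24 × (0.46 × 15.6 + 8.13) = 0.24 × 15.306 = 3.6734 mm/d
ETc = Kc × ET₀ = 1.09 × 3.6734 = 4.0040 mm/d
Over 5 days: 4.0040 × 5 = 20.020 mm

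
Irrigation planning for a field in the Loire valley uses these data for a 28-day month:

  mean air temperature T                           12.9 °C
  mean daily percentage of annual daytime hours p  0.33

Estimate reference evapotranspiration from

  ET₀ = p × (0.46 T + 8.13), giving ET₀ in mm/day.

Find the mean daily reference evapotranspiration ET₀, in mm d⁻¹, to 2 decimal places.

ET₀ = 0.33 × (0.46 × 12.9 + 8.13) = 0.33 × 14.064 = 4.6411 mm/d

4.64 mm d⁻¹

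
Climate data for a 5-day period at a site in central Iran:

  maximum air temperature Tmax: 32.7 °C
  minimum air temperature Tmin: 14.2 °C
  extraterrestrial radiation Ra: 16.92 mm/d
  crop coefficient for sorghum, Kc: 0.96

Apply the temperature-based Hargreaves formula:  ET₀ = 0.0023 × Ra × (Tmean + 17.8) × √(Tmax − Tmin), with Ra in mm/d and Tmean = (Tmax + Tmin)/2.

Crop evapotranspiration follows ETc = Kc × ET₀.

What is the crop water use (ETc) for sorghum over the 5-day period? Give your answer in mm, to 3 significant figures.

Tmean = (32.7 + 14.2)/2 = 23.45 °C
ET₀ = 0.0023 × 16.92 × (23.45 + 17.8) × √18.5 = 0.0023 × 16.92 × 41.25 × 4.3012 = 6.9047 mm/d
ETc = Kc × ET₀ = 0.96 × 6.9047 = 6.6285 mm/d
Over 5 days: 6.6285 × 5 = 33.143 mm

33.1 mm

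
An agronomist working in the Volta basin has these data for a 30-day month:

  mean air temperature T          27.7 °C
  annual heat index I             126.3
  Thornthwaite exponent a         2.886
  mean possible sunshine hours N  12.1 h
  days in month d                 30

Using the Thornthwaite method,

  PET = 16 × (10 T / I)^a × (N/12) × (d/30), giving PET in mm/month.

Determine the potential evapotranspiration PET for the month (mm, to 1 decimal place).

155.6 mm

10T/I = 10 × 27.7 / 126.3 = 2.1932
(10T/I)^a = 2.1932^2.886 = 9.6461
Uncorrected PET = 16 × 9.6461 = 154.338 mm
Correction = (N/12)(d/30) = (12.1/12)(30/30) = 1.0083
PET = 154.338 × 1.0083 = 155.619 mm/month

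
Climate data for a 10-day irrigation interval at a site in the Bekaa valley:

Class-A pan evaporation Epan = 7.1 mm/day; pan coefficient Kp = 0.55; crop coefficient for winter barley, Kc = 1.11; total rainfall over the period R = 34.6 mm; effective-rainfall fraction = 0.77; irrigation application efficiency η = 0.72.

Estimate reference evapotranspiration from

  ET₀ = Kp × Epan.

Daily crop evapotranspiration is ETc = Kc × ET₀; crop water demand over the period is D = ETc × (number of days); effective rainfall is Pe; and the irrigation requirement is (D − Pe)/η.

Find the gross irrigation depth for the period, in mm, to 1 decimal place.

23.2 mm

ET₀ = 0.55 × 7.1 = 3.9050 mm/d
ETc = Kc × ET₀ = 1.11 × 3.9050 = 4.3346 mm/d
Crop demand D = ETc × 10 d = 4.3346 × 10 = 43.346 mm
Pe = 0.77 × 34.6 = 26.642 mm
D − Pe = 43.346 − 26.642 = 16.704 mm
Gross irrigation = 16.704 / 0.72 = 23.200 mm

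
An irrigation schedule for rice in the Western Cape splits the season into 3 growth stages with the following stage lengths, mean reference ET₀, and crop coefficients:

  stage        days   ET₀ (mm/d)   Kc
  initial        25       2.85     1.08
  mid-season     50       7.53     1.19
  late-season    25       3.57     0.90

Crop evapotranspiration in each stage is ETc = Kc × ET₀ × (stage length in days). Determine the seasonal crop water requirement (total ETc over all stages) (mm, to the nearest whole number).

605 mm

initial: 1.08 × 2.85 × 25 = 76.95 mm
mid-season: 1.19 × 7.53 × 50 = 448.04 mm
late-season: 0.90 × 3.57 × 25 = 80.33 mm
Seasonal total = 605.32 mm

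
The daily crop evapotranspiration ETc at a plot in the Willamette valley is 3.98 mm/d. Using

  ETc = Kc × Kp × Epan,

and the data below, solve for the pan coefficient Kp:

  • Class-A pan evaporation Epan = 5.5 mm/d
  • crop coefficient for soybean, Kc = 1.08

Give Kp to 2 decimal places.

ETc = Kc × Kp × Epan  ⇒  Kp = ETc / (Kc × Epan)
Kp = 3.98 / (1.08 × 5.5) = 3.98 / 5.940 = 0.6700

0.67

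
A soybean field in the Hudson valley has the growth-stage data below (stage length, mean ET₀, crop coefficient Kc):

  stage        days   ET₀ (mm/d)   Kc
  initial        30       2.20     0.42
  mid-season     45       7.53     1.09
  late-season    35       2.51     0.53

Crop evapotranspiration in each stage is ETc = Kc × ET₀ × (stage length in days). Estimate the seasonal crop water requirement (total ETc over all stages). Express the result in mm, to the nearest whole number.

initial: 0.42 × 2.20 × 30 = 27.72 mm
mid-season: 1.09 × 7.53 × 45 = 369.35 mm
late-season: 0.53 × 2.51 × 35 = 46.56 mm
Seasonal total = 443.63 mm

444 mm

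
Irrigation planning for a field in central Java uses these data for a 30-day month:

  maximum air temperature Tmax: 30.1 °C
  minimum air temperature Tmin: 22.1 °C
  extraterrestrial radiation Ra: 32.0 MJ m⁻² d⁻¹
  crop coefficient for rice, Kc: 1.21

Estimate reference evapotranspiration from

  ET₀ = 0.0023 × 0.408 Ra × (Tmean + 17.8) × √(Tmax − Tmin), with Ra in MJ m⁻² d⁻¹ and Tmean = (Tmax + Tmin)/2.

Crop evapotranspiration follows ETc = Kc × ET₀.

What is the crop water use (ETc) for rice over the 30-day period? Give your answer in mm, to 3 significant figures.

135 mm

Tmean = (30.1 + 22.1)/2 = 26.10 °C
0.408 Ra = 0.408 × 32.0 = 13.0560 mm/d equivalent
ET₀ = 0.0023 × 13.0560 × (26.10 + 17.8) × √8.0 = 0.0023 × 13.0560 × 43.90 × 2.8284 = 3.7286 mm/d
ETc = Kc × ET₀ = 1.21 × 3.7286 = 4.5116 mm/d
Over 30 days: 4.5116 × 30 = 135.348 mm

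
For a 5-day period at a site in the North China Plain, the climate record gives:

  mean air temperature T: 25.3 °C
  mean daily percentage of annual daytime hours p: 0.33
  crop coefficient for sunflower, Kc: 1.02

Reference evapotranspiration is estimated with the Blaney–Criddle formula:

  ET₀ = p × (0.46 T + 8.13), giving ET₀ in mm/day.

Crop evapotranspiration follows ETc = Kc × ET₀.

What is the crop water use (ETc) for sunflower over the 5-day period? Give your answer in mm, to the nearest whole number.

ET₀ = 0.33 × (0.46 × 25.3 + 8.13) = 0.33 × 19.768 = 6.5234 mm/d
ETc = Kc × ET₀ = 1.02 × 6.5234 = 6.6539 mm/d
Over 5 days: 6.6539 × 5 = 33.270 mm

33 mm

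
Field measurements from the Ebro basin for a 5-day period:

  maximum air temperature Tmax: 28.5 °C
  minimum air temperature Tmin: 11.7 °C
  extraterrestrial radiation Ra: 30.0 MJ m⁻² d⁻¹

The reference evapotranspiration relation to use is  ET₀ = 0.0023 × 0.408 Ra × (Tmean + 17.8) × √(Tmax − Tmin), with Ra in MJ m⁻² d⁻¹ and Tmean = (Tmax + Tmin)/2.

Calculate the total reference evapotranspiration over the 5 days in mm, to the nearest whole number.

Tmean = (28.5 + 11.7)/2 = 20.10 °C
0.408 Ra = 0.408 × 30.0 = 12.2400 mm/d equivalent
ET₀ = 0.0023 × 12.2400 × (20.10 + 17.8) × √16.8 = 0.0023 × 12.2400 × 37.90 × 4.0988 = 4.3733 mm/d
Over 5 days: 4.3733 × 5 = 21.867 mm

22 mm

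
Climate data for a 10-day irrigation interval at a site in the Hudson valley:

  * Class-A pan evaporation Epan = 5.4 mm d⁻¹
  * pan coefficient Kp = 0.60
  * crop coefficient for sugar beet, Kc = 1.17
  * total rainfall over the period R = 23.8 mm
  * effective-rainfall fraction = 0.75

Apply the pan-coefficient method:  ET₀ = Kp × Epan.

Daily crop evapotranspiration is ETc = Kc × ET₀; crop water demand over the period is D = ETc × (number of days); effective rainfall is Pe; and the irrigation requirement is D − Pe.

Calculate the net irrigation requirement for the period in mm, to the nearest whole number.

ET₀ = 0.60 × 5.4 = 3.2400 mm/d
ETc = Kc × ET₀ = 1.17 × 3.2400 = 3.7908 mm/d
Crop demand D = ETc × 10 d = 3.7908 × 10 = 37.908 mm
Pe = 0.75 × 23.8 = 17.850 mm
D − Pe = 37.908 − 17.850 = 20.058 mm

20 mm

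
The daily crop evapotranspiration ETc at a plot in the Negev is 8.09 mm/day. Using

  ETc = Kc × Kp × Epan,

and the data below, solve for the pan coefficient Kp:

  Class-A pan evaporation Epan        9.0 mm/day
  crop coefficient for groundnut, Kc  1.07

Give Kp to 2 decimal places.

0.84

ETc = Kc × Kp × Epan  ⇒  Kp = ETc / (Kc × Epan)
Kp = 8.09 / (1.07 × 9.0) = 8.09 / 9.630 = 0.8401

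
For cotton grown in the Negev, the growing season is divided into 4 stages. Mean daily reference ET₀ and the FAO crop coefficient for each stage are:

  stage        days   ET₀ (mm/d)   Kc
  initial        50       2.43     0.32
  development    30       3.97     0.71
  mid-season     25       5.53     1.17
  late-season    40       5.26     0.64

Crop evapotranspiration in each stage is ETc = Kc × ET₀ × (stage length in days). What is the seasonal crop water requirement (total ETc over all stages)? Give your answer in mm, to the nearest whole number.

initial: 0.32 × 2.43 × 50 = 38.88 mm
development: 0.71 × 3.97 × 30 = 84.56 mm
mid-season: 1.17 × 5.53 × 25 = 161.75 mm
late-season: 0.64 × 5.26 × 40 = 134.66 mm
Seasonal total = 419.85 mm

420 mm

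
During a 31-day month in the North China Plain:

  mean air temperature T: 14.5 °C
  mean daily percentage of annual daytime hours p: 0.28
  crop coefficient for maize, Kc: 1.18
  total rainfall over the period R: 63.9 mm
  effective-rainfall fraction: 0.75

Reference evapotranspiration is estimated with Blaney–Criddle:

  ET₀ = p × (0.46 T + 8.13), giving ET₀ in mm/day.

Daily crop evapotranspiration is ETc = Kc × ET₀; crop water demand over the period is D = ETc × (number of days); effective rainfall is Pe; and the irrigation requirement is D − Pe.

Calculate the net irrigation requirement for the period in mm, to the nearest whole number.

104 mm

ET₀ = 0.28 × (0.46 × 14.5 + 8.13) = 0.28 × 14.800 = 4.1440 mm/d
ETc = Kc × ET₀ = 1.18 × 4.1440 = 4.8899 mm/d
Crop demand D = ETc × 31 d = 4.8899 × 31 = 151.587 mm
Pe = 0.75 × 63.9 = 47.925 mm
D − Pe = 151.587 − 47.925 = 103.662 mm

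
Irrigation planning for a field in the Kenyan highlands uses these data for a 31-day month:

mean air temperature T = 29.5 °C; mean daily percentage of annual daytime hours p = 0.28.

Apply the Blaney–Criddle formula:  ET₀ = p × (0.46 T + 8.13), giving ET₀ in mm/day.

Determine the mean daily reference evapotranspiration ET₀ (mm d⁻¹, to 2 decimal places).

6.08 mm d⁻¹

ET₀ = 0.28 × (0.46 × 29.5 + 8.13) = 0.28 × 21.700 = 6.0760 mm/d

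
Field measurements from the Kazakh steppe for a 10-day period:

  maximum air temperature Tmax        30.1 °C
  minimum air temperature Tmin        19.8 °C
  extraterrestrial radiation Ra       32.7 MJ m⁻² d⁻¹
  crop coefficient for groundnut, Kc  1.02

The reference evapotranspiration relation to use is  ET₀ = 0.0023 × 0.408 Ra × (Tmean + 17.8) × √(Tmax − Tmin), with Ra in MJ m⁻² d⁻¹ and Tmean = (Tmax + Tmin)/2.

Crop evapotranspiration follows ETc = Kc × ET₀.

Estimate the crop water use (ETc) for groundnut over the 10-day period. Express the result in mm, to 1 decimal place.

Tmean = (30.1 + 19.8)/2 = 24.95 °C
0.408 Ra = 0.408 × 32.7 = 13.3416 mm/d equivalent
ET₀ = 0.0023 × 13.3416 × (24.95 + 17.8) × √10.3 = 0.0023 × 13.3416 × 42.75 × 3.2094 = 4.2101 mm/d
ETc = Kc × ET₀ = 1.02 × 4.2101 = 4.2943 mm/d
Over 10 days: 4.2943 × 10 = 42.943 mm

42.9 mm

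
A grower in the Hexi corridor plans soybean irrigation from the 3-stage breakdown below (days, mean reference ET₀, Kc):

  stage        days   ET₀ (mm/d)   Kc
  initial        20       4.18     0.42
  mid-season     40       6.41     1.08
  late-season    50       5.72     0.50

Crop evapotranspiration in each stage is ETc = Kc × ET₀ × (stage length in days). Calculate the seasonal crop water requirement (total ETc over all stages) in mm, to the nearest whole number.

455 mm

initial: 0.42 × 4.18 × 20 = 35.11 mm
mid-season: 1.08 × 6.41 × 40 = 276.91 mm
late-season: 0.50 × 5.72 × 50 = 143.00 mm
Seasonal total = 455.02 mm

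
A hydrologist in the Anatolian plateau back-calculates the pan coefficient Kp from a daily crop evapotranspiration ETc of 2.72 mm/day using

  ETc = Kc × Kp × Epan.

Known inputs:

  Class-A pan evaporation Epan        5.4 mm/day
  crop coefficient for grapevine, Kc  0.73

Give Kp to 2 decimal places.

ETc = Kc × Kp × Epan  ⇒  Kp = ETc / (Kc × Epan)
Kp = 2.72 / (0.73 × 5.4) = 2.72 / 3.942 = 0.6900

0.69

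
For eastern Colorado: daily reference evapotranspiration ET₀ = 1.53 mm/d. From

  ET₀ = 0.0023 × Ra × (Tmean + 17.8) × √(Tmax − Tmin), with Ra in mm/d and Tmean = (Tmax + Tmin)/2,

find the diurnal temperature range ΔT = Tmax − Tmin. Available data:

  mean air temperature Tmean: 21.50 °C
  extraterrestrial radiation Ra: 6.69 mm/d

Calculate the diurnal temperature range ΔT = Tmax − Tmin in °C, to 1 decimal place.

6.4 °C

√ΔT = ET₀ / [0.0023 × Ra × (Tmean+17.8)] = 1.53 / (0.0023 × 6.69 × 39.30) = 2.5301
ΔT = 2.5301² = 6.401 °C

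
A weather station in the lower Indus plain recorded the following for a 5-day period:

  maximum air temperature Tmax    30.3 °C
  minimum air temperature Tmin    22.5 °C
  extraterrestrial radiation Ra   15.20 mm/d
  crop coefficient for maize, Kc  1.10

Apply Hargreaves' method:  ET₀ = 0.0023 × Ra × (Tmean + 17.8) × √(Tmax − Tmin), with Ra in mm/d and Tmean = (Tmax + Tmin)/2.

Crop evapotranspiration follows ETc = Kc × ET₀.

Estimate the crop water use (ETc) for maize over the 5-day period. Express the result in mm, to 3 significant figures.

Tmean = (30.3 + 22.5)/2 = 26.40 °C
ET₀ = 0.0023 × 15.20 × (26.40 + 17.8) × √7.8 = 0.0023 × 15.20 × 44.20 × 2.7928 = 4.3155 mm/d
ETc = Kc × ET₀ = 1.10 × 4.3155 = 4.7471 mm/d
Over 5 days: 4.7471 × 5 = 23.736 mm

23.7 mm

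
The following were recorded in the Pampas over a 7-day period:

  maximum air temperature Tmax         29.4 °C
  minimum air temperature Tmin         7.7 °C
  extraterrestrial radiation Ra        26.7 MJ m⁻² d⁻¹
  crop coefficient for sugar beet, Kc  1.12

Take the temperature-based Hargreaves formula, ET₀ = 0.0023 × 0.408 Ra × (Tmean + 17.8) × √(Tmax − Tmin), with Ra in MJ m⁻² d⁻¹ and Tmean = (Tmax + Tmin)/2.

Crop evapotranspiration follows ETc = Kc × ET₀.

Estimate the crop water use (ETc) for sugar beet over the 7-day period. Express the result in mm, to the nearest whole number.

Tmean = (29.4 + 7.7)/2 = 18.55 °C
0.408 Ra = 0.408 × 26.7 = 10.8936 mm/d equivalent
ET₀ = 0.0023 × 10.8936 × (18.55 + 17.8) × √21.7 = 0.0023 × 10.8936 × 36.35 × 4.6583 = 4.2426 mm/d
ETc = Kc × ET₀ = 1.12 × 4.2426 = 4.7517 mm/d
Over 7 days: 4.7517 × 7 = 33.262 mm

33 mm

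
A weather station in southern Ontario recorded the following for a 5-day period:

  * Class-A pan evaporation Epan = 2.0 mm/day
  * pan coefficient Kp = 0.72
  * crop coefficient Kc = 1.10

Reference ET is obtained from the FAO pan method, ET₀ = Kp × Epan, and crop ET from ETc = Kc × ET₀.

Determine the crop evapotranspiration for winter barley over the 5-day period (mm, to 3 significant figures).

7.92 mm

ET₀ = 0.72 × 2.0 = 1.4400 mm/d
ETc = Kc × ET₀ = 1.10 × 1.4400 = 1.5840 mm/d
Over 5 days: 1.5840 × 5 = 7.920 mm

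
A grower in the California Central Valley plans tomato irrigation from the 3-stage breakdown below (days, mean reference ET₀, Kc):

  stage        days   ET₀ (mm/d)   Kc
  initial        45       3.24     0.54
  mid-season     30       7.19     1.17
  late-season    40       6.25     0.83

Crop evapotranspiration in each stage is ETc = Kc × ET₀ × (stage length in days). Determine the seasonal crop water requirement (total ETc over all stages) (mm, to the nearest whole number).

539 mm

initial: 0.54 × 3.24 × 45 = 78.73 mm
mid-season: 1.17 × 7.19 × 30 = 252.37 mm
late-season: 0.83 × 6.25 × 40 = 207.50 mm
Seasonal total = 538.60 mm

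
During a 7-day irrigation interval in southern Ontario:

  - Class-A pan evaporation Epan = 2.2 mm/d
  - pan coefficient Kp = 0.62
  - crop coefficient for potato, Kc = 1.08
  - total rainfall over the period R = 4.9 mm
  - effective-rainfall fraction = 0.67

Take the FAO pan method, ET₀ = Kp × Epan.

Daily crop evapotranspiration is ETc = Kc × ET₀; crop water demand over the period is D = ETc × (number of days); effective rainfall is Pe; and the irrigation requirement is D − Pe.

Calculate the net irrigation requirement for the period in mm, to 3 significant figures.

ET₀ = 0.62 × 2.2 = 1.3640 mm/d
ETc = Kc × ET₀ = 1.08 × 1.3640 = 1.4731 mm/d
Crop demand D = ETc × 7 d = 1.4731 × 7 = 10.312 mm
Pe = 0.67 × 4.9 = 3.283 mm
D − Pe = 10.312 − 3.283 = 7.029 mm

7.03 mm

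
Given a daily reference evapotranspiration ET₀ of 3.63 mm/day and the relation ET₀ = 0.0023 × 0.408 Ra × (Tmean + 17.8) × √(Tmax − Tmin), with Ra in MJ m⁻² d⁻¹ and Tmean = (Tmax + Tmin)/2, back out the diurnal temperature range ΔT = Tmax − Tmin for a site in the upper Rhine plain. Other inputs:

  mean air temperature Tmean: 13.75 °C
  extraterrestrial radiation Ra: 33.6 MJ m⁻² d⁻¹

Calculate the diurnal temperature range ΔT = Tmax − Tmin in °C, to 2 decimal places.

13.32 °C

√ΔT = ET₀ / [0.0023 × 0.408 × Ra × (Tmean+17.8)] = 3.63 / (0.0023 × 13.7088 × 31.55) = 3.6491
ΔT = 3.6491² = 13.316 °C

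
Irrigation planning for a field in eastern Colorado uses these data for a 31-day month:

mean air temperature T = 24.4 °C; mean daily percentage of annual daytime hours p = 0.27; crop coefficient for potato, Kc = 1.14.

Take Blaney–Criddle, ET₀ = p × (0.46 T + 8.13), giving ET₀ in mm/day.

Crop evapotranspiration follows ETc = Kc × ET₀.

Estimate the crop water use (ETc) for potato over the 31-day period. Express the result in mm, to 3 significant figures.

185 mm

ET₀ = 0.27 × (0.46 × 24.4 + 8.13) = 0.27 × 19.354 = 5.2256 mm/d
ETc = Kc × ET₀ = 1.14 × 5.2256 = 5.9572 mm/d
Over 31 days: 5.9572 × 31 = 184.673 mm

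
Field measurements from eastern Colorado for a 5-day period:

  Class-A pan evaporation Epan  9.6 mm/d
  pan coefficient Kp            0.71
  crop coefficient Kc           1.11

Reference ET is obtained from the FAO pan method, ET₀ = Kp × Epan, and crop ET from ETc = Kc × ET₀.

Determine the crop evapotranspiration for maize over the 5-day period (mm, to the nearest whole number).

38 mm

ET₀ = 0.71 × 9.6 = 6.8160 mm/d
ETc = Kc × ET₀ = 1.11 × 6.8160 = 7.5658 mm/d
Over 5 days: 7.5658 × 5 = 37.829 mm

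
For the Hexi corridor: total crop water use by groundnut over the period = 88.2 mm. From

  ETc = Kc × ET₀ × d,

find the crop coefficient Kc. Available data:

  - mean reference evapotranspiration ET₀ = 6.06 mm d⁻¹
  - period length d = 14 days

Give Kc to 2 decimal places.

ETc = Kc × ET₀ × d  ⇒  Kc = ETc / (ET₀ × d)
Kc = 88.2 / (6.06 × 14) = 88.2 / 84.84 = 1.0396

1.04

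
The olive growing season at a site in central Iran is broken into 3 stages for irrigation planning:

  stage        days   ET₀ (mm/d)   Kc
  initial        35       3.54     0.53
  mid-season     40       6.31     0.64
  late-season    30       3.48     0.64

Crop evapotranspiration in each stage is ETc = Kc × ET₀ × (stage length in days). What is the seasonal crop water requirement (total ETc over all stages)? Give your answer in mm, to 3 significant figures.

initial: 0.53 × 3.54 × 35 = 65.67 mm
mid-season: 0.64 × 6.31 × 40 = 161.54 mm
late-season: 0.64 × 3.48 × 30 = 66.82 mm
Seasonal total = 294.03 mm

294 mm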